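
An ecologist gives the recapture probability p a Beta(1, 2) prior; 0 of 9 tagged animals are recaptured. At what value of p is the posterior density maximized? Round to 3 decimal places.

0.000

Posterior: Beta(1+0, 2+9) = Beta(1, 11).
Since α = 1 ≤ 1 and β > 1, the Beta density is monotone decreasing on [0,1]; the mode is at 0.
Mean = 1/(1+11) = 0.083.
This is the posterior mode — the MAP estimate.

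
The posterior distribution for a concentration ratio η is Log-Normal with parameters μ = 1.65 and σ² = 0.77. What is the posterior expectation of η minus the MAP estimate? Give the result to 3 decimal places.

5.241

Mode = exp(μ − σ²) = exp(0.88) = 2.411.
Mean = exp(μ + σ²/2) = exp(2.035) = 7.652.
Difference = 7.652 − 2.411 = 5.241.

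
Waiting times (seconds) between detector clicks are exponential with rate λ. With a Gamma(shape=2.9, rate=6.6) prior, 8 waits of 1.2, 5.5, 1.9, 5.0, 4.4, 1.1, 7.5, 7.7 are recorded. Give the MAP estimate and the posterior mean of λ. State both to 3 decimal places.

MAP estimate = 0.242, posterior mean = 0.267

Σ times = 34.3. Posterior: Gamma(shape = 2.9+8 = 10.9, rate = 6.6+34.3 = 40.9).
Mode = (α−1)/β = 9.9/40.9 = 0.242.
Mean = α/β = 10.9/40.9 = 0.267.
The posterior is right-skewed, so the mean exceeds the mode.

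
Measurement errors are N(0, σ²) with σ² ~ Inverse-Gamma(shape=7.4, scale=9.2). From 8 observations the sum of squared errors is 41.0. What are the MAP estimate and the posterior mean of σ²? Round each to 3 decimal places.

MAP: 2.395. Posterior mean: 2.856.

Posterior: Inverse-Gamma(shape = 7.4+8/2 = 11.4, scale = 9.2+41.0/2 = 29.7).
Mode = β/(α+1) = 29.7/12.4 = 2.395.
Mean = β/(α−1) = 29.7/10.4 = 2.856.
The mean is pulled above the mode by the posterior's right skew.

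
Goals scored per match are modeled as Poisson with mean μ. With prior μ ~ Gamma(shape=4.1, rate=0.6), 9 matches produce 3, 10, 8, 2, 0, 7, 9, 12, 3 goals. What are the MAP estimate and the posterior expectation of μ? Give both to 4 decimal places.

MAP = 5.9479, posterior mean = 6.0521

Σ counts = 54. Posterior: Gamma(shape = 4.1+54 = 58.1, rate = 0.6+9 = 9.6).
Mode = (α−1)/β = 57.1/9.6 = 5.9479.
Mean = α/β = 58.1/9.6 = 6.0521.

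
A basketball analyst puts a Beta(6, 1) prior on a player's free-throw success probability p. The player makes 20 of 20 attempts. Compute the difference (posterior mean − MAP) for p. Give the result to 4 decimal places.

Posterior: Beta(6+20, 1+0) = Beta(26, 1).
Since β = 1 ≤ 1 and α > 1, the Beta density is monotone increasing on [0,1]; the mode is at 1.
Mean = 26/(26+1) = 0.9630.
Difference = 0.9630 − 1.0000 = -0.0370.

-0.0370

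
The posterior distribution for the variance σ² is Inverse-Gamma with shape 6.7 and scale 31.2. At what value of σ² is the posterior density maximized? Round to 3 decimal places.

4.052

Mode = β/(α+1) = 31.2/7.7 = 4.052.
Mean = β/(α−1) = 31.2/5.7 = 5.474.
This is the posterior mode — the MAP estimate.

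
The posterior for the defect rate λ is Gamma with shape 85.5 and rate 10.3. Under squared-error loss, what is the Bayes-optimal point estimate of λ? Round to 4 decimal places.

Mode = (α−1)/β = 84.5/10.3 = 8.2039.
Mean = α/β = 85.5/10.3 = 8.3010.
Squared-error loss ⇒ the optimal estimator is the posterior mean.

8.3010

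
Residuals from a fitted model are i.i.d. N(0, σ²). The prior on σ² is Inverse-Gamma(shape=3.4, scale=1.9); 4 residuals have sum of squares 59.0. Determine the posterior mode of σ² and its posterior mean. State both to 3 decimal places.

Posterior: Inverse-Gamma(shape = 3.4+4/2 = 5.4, scale = 1.9+59.0/2 = 31.4).
Mode = β/(α+1) = 31.4/6.4 = 4.906.
Mean = β/(α−1) = 31.4/4.4 = 7.136.
Mean > mode: the posterior has a right tail.

posterior mode = 4.906, posterior mean = 7.136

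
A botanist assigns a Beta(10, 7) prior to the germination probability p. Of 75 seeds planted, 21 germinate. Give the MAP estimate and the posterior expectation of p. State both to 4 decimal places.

MAP: 0.3333. Posterior mean: 0.3370.

Posterior: Beta(10+21, 7+54) = Beta(31, 61).
Mode = (31−1)/(31+61−2) = 30/90 = 0.3333.
Mean = 31/(31+61) = 31/92 = 0.3370.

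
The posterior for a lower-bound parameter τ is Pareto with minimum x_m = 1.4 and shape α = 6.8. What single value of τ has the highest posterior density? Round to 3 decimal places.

The Pareto density is strictly decreasing on [x_m, ∞), so the mode is x_m = 1.400.
Mean = α·x_m/(α−1) = 6.8·1.4/5.8 = 1.641.
This is the posterior mode — the MAP estimate.

1.400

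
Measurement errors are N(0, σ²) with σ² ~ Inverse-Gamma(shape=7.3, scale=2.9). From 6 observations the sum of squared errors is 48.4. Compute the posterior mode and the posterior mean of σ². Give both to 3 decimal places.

Posterior: Inverse-Gamma(shape = 7.3+6/2 = 10.3, scale = 2.9+48.4/2 = 27.1).
Mode = β/(α+1) = 27.1/11.3 = 2.398.
Mean = β/(α−1) = 27.1/9.3 = 2.914.
The mean is pulled above the mode by the posterior's right skew.

MAP = 2.398; posterior mean = 2.914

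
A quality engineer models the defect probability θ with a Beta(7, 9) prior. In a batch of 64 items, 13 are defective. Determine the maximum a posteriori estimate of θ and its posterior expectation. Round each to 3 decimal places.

Posterior: Beta(7+13, 9+51) = Beta(20, 60).
Mode = (20−1)/(20+60−2) = 19/78 = 0.244.
Mean = 20/(20+60) = 20/80 = 0.250.

MAP: 0.244. Posterior mean: 0.250.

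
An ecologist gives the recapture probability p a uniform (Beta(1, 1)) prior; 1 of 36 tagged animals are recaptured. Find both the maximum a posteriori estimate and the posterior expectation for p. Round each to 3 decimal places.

MAP = 0.028; posterior mean = 0.053

Posterior: Beta(1+1, 1+35) = Beta(2, 36).
Mode = (2−1)/(2+36−2) = 1/36 = 0.028.
With a flat prior the MAP equals the MLE, 1/36.
Mean = 2/(2+36) = 2/38 = 0.053.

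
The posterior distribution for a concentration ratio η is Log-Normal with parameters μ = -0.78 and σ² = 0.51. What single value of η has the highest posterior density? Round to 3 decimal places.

0.275

Mode = exp(μ − σ²) = exp(-1.29) = 0.275.
Mean = exp(μ + σ²/2) = exp(-0.525) = 0.592.
This is the posterior mode — the MAP estimate.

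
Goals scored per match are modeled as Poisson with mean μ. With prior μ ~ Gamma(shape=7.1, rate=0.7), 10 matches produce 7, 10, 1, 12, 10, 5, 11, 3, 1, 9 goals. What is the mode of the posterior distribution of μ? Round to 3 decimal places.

Σ counts = 69. Posterior: Gamma(shape = 7.1+69 = 76.1, rate = 0.7+10 = 10.7).
Mode = (α−1)/β = 75.1/10.7 = 7.019.
Mean = α/β = 76.1/10.7 = 7.112.
This is the posterior mode — the MAP estimate.

7.019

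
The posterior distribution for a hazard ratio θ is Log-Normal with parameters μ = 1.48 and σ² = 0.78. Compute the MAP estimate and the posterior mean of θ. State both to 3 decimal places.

Mode = exp(μ − σ²) = exp(0.70) = 2.014.
Mean = exp(μ + σ²/2) = exp(1.870) = 6.488.
Right-skewed posterior ⇒ mode < mean.

MAP = 2.014, posterior mean = 6.488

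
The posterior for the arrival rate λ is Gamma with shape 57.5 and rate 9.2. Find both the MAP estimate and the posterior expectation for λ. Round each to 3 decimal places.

MAP estimate = 6.141, posterior expectation = 6.250

Mode = (α−1)/β = 56.5/9.2 = 6.141.
Mean = α/β = 57.5/9.2 = 6.250.
The posterior is right-skewed, so the mean exceeds the mode.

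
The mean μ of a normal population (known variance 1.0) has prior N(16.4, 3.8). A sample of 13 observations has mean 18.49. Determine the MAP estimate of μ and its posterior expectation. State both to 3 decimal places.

MAP estimate = 18.449, posterior expectation = 18.449

Posterior for μ is Normal. Precision-weighted mean: (1/3.8·16.4 + 13/1.0·18.49) / (1/3.8 + 13/1.0) = 18.449.
A Normal posterior is symmetric, so mode = mean.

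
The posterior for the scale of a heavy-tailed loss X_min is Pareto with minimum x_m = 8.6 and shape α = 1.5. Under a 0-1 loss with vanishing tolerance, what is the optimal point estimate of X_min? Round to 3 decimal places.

The Pareto density is strictly decreasing on [x_m, ∞), so the mode is x_m = 8.600.
Mean = α·x_m/(α−1) = 1.5·8.6/0.5 = 25.800.
This is the posterior mode — the MAP estimate.

8.600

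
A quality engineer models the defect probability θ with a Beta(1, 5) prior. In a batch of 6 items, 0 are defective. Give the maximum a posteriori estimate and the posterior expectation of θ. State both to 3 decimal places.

θ_MAP = 0.000, E[θ|data] = 0.083

Posterior: Beta(1+0, 5+6) = Beta(1, 11).
Since α = 1 ≤ 1 and β > 1, the Beta density is monotone decreasing on [0,1]; the mode is at 0.
Mean = 1/(1+11) = 0.083.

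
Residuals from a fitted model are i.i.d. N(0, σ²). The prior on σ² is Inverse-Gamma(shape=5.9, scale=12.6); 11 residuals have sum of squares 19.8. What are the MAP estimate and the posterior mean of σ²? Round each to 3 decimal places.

MAP estimate = 1.815, posterior mean = 2.163

Posterior: Inverse-Gamma(shape = 5.9+11/2 = 11.4, scale = 12.6+19.8/2 = 22.5).
Mode = β/(α+1) = 22.5/12.4 = 1.815.
Mean = β/(α−1) = 22.5/10.4 = 2.163.
The posterior is right-skewed, so the mean exceeds the mode.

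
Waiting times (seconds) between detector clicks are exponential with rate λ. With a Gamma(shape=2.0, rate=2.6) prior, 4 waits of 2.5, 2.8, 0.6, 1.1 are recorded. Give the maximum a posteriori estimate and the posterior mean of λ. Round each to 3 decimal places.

Σ times = 7.0. Posterior: Gamma(shape = 2.0+4 = 6.0, rate = 2.6+7.0 = 9.6).
Mode = (α−1)/β = 5.0/9.6 = 0.521.
Mean = α/β = 6.0/9.6 = 0.625.
The mean is pulled above the mode by the posterior's right skew.

MAP = 0.521, posterior mean = 0.625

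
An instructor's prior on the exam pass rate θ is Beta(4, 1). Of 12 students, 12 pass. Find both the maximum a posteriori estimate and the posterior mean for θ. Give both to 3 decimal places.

MAP = 1.000, posterior mean = 0.941

Posterior: Beta(4+12, 1+0) = Beta(16, 1).
Since β = 1 ≤ 1 and α > 1, the Beta density is monotone increasing on [0,1]; the mode is at 1.
Mean = 16/(16+1) = 0.941.
The posterior is left-skewed, so the mode exceeds the mean.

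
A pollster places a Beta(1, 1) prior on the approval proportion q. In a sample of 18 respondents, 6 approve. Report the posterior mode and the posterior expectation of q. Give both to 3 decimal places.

MAP = 0.333, posterior mean = 0.350

Posterior: Beta(1+6, 1+12) = Beta(7, 13).
Mode = (7−1)/(7+13−2) = 6/18 = 0.333.
With a flat prior the MAP equals the MLE, 6/18.
Mean = 7/(7+13) = 7/20 = 0.350.
Mean > mode: the posterior has a right tail.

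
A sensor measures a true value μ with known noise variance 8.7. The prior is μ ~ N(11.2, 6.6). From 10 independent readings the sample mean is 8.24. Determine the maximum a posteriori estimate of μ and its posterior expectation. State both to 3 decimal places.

MAP = 8.585, posterior mean = 8.585

Posterior for μ is Normal. Precision-weighted mean: (1/6.6·11.2 + 10/8.7·8.24) / (1/6.6 + 10/8.7) = 8.585.
A Normal posterior is symmetric, so mode = mean.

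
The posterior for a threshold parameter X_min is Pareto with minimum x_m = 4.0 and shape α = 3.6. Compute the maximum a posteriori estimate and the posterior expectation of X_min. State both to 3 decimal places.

X_min_MAP = 4.000, E[X_min|data] = 5.538

The Pareto density is strictly decreasing on [x_m, ∞), so the mode is x_m = 4.000.
Mean = α·x_m/(α−1) = 3.6·4.0/2.6 = 5.538.
Mean > mode: the posterior has a right tail.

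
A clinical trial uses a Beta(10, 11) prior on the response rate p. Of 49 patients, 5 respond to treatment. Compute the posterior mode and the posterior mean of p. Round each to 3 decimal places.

posterior mode = 0.206, posterior mean = 0.214

Posterior: Beta(10+5, 11+44) = Beta(15, 55).
Mode = (15−1)/(15+55−2) = 14/68 = 0.206.
Mean = 15/(15+55) = 15/70 = 0.214.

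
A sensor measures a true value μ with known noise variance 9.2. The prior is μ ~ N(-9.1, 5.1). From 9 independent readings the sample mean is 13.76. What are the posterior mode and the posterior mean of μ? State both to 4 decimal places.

posterior mode = 9.9431, posterior mean = 9.9431

Posterior for μ is Normal. Precision-weighted mean: (1/5.1·-9.1 + 9/9.2·13.76) / (1/5.1 + 9/9.2) = 9.9431.
A Normal posterior is symmetric, so mode = mean.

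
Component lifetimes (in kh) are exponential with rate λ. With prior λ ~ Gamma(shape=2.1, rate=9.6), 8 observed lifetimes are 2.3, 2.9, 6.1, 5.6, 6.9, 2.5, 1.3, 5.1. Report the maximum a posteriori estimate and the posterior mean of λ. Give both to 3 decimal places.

Σ times = 32.7. Posterior: Gamma(shape = 2.1+8 = 10.1, rate = 9.6+32.7 = 42.3).
Mode = (α−1)/β = 9.1/42.3 = 0.215.
Mean = α/β = 10.1/42.3 = 0.239.

λ_MAP = 0.215, E[λ|data] = 0.239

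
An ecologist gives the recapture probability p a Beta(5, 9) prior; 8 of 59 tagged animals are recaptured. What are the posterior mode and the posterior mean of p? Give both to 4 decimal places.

MAP = 0.1690, posterior mean = 0.1781

Posterior: Beta(5+8, 9+51) = Beta(13, 60).
Mode = (13−1)/(13+60−2) = 12/71 = 0.1690.
Mean = 13/(13+60) = 13/73 = 0.1781.
Mean > mode: the posterior has a right tail.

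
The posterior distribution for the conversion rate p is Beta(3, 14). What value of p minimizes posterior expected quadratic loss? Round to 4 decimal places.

0.1765

Mode = (3−1)/(3+14−2) = 2/15 = 0.1333.
Mean = 3/(3+14) = 3/17 = 0.1765.
Quadratic loss ⇒ the optimal estimator is the posterior mean.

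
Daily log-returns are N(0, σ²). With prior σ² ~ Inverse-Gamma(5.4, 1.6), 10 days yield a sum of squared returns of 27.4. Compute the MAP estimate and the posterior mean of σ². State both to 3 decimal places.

MAP: 1.342. Posterior mean: 1.628.

Posterior: Inverse-Gamma(shape = 5.4+10/2 = 10.4, scale = 1.6+27.4/2 = 15.3).
Mode = β/(α+1) = 15.3/11.4 = 1.342.
Mean = β/(α−1) = 15.3/9.4 = 1.628.
The mean is pulled above the mode by the posterior's right skew.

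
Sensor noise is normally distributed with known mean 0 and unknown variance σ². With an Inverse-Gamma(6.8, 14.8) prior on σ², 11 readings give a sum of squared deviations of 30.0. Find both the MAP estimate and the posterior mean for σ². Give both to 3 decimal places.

MAP = 2.241; posterior mean = 2.637

Posterior: Inverse-Gamma(shape = 6.8+11/2 = 12.3, scale = 14.8+30.0/2 = 29.8).
Mode = β/(α+1) = 29.8/13.3 = 2.241.
Mean = β/(α−1) = 29.8/11.3 = 2.637.
The posterior is right-skewed, so the mean exceeds the mode.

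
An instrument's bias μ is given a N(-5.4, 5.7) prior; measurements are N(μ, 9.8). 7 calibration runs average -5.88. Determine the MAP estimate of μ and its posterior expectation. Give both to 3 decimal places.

Posterior for μ is Normal. Precision-weighted mean: (1/5.7·-5.4 + 7/9.8·-5.88) / (1/5.7 + 7/9.8) = -5.785.
A Normal posterior is symmetric, so mode = mean.

MAP estimate = -5.785, posterior expectation = -5.785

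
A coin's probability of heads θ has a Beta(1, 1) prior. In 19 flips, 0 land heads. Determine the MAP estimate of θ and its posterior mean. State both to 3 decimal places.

Posterior: Beta(1+0, 1+19) = Beta(1, 20).
Since α = 1 ≤ 1 and β > 1, the Beta density is monotone decreasing on [0,1]; the mode is at 0.
Mean = 1/(1+20) = 0.048.

MAP estimate = 0.000, posterior mean = 0.048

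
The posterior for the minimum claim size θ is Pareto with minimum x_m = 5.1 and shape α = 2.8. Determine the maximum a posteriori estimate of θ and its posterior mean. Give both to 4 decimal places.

MAP = 5.1000; posterior mean = 7.9333

The Pareto density is strictly decreasing on [x_m, ∞), so the mode is x_m = 5.1000.
Mean = α·x_m/(α−1) = 2.8·5.1/1.8 = 7.9333.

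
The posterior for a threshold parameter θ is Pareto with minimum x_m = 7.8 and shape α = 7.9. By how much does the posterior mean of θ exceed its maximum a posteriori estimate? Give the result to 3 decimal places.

1.130

The Pareto density is strictly decreasing on [x_m, ∞), so the mode is x_m = 7.800.
Mean = α·x_m/(α−1) = 7.9·7.8/6.9 = 8.930.
Difference = 8.930 − 7.800 = 1.130.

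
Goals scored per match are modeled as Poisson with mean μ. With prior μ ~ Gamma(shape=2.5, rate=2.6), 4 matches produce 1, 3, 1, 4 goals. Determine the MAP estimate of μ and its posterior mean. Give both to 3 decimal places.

Σ counts = 9. Posterior: Gamma(shape = 2.5+9 = 11.5, rate = 2.6+4 = 6.6).
Mode = (α−1)/β = 10.5/6.6 = 1.591.
Mean = α/β = 11.5/6.6 = 1.742.

MAP = 1.591, posterior mean = 1.742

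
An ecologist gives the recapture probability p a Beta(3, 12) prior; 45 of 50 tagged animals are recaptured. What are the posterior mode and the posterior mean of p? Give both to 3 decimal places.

p_MAP = 0.746, E[p|data] = 0.738

Posterior: Beta(3+45, 12+5) = Beta(48, 17).
Mode = (48−1)/(48+17−2) = 47/63 = 0.746.
Mean = 48/(48+17) = 48/65 = 0.738.
The posterior is left-skewed, so the mode exceeds the mean.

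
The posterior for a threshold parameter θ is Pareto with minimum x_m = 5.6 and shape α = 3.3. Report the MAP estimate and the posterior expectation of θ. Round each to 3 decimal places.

θ_MAP = 5.600, E[θ|data] = 8.035

The Pareto density is strictly decreasing on [x_m, ∞), so the mode is x_m = 5.600.
Mean = α·x_m/(α−1) = 3.3·5.6/2.3 = 8.035.
Right-skewed posterior ⇒ mode < mean.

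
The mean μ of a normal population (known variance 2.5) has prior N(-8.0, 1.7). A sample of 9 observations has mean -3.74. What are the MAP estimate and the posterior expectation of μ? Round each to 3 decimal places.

Posterior for μ is Normal. Precision-weighted mean: (1/1.7·-8.0 + 9/2.5·-3.74) / (1/1.7 + 9/2.5) = -4.338.
A Normal posterior is symmetric, so mode = mean.

MAP = -4.338, posterior mean = -4.338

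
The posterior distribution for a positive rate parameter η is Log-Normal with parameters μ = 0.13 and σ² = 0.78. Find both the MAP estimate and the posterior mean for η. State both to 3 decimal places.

Mode = exp(μ − σ²) = exp(-0.65) = 0.522.
Mean = exp(μ + σ²/2) = exp(0.520) = 1.682.

η_MAP = 0.522, E[η|data] = 1.682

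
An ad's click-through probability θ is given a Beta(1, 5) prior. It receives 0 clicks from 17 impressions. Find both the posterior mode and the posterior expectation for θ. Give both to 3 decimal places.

θ_MAP = 0.000, E[θ|data] = 0.043

Posterior: Beta(1+0, 5+17) = Beta(1, 22).
Since α = 1 ≤ 1 and β > 1, the Beta density is monotone decreasing on [0,1]; the mode is at 0.
Mean = 1/(1+22) = 0.043.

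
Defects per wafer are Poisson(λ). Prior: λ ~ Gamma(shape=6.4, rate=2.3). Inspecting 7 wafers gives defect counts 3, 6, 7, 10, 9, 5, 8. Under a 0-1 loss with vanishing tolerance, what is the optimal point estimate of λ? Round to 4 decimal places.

5.7419

Σ counts = 48. Posterior: Gamma(shape = 6.4+48 = 54.4, rate = 2.3+7 = 9.3).
Mode = (α−1)/β = 53.4/9.3 = 5.7419.
Mean = α/β = 54.4/9.3 = 5.8495.
This is the posterior mode — the MAP estimate.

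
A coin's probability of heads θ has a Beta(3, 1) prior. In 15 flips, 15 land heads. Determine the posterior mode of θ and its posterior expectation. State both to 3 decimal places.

MAP = 1.000; posterior mean = 0.947

Posterior: Beta(3+15, 1+0) = Beta(18, 1).
Since β = 1 ≤ 1 and α > 1, the Beta density is monotone increasing on [0,1]; the mode is at 1.
Mean = 18/(18+1) = 0.947.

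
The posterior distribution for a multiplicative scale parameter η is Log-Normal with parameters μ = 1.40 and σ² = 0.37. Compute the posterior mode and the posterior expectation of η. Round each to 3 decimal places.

MAP: 2.801. Posterior mean: 4.879.

Mode = exp(μ − σ²) = exp(1.03) = 2.801.
Mean = exp(μ + σ²/2) = exp(1.585) = 4.879.
The mean is pulled above the mode by the posterior's right skew.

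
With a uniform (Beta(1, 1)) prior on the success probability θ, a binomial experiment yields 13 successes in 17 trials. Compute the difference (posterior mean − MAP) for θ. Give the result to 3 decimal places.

Posterior: Beta(1+13, 1+4) = Beta(14, 5).
Mode = (14−1)/(14+5−2) = 13/17 = 0.765.
Mean = 14/(14+5) = 14/19 = 0.737.
Difference = 0.737 − 0.765 = -0.028.
The mean is pulled below the mode by the posterior's left skew.

-0.028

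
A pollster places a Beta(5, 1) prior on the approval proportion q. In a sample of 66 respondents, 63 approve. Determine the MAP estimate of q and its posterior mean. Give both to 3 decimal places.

Posterior: Beta(5+63, 1+3) = Beta(68, 4).
Mode = (68−1)/(68+4−2) = 67/70 = 0.957.
Mean = 68/(68+4) = 68/72 = 0.944.
The posterior is left-skewed, so the mode exceeds the mean.

MAP = 0.957; posterior mean = 0.944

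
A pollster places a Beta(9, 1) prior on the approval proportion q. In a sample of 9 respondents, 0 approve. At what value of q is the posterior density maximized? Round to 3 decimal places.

0.471

Posterior: Beta(9+0, 1+9) = Beta(9, 10).
Mode = (9−1)/(9+10−2) = 8/17 = 0.471.
Mean = 9/(9+10) = 9/19 = 0.474.
This is the posterior mode — the MAP estimate.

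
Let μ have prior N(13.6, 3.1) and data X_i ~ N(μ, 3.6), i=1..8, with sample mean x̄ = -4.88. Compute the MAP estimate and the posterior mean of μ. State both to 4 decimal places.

Posterior for μ is Normal. Precision-weighted mean: (1/3.1·13.6 + 8/3.6·-4.88) / (1/3.1 + 8/3.6) = -2.5375.
A Normal posterior is symmetric, so mode = mean.

MAP estimate = -2.5375, posterior mean = -2.5375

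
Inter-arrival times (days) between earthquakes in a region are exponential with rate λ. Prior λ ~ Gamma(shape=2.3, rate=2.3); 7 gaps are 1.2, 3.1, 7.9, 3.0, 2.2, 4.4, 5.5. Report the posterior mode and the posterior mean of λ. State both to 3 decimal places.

Σ times = 27.3. Posterior: Gamma(shape = 2.3+7 = 9.3, rate = 2.3+27.3 = 29.6).
Mode = (α−1)/β = 8.3/29.6 = 0.280.
Mean = α/β = 9.3/29.6 = 0.314.

MAP = 0.280, posterior mean = 0.314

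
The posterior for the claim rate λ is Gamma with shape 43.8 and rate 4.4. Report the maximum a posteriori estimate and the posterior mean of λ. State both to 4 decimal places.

MAP: 9.7273. Posterior mean: 9.9545.

Mode = (α−1)/β = 42.8/4.4 = 9.7273.
Mean = α/β = 43.8/4.4 = 9.9545.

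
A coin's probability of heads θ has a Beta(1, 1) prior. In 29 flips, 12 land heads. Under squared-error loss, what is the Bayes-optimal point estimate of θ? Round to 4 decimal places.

Posterior: Beta(1+12, 1+17) = Beta(13, 18).
Mode = (13−1)/(13+18−2) = 12/29 = 0.4138.
Mean = 13/(13+18) = 13/31 = 0.4194.
Squared-error loss ⇒ the optimal estimator is the posterior mean.

0.4194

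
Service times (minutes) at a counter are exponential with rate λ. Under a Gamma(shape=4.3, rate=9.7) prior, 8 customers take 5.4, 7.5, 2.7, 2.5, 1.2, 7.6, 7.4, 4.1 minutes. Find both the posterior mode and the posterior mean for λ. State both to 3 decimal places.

MAP: 0.235. Posterior mean: 0.256.

Σ times = 38.4. Posterior: Gamma(shape = 4.3+8 = 12.3, rate = 9.7+38.4 = 48.1).
Mode = (α−1)/β = 11.3/48.1 = 0.235.
Mean = α/β = 12.3/48.1 = 0.256.
The mean is pulled above the mode by the posterior's right skew.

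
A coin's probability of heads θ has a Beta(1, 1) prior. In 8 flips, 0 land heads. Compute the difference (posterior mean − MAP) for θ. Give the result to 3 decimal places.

0.100

Posterior: Beta(1+0, 1+8) = Beta(1, 9).
Since α = 1 ≤ 1 and β > 1, the Beta density is monotone decreasing on [0,1]; the mode is at 0.
Mean = 1/(1+9) = 0.100.
Difference = 0.100 − 0.000 = 0.100.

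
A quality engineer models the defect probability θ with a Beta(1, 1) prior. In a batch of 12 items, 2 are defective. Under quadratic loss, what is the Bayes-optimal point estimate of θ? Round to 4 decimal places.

0.2143

Posterior: Beta(1+2, 1+10) = Beta(3, 11).
Mode = (3−1)/(3+11−2) = 2/12 = 0.1667.
With a flat prior the MAP equals the MLE, 2/12.
Mean = 3/(3+11) = 3/14 = 0.2143.
Quadratic loss ⇒ the optimal estimator is the posterior mean.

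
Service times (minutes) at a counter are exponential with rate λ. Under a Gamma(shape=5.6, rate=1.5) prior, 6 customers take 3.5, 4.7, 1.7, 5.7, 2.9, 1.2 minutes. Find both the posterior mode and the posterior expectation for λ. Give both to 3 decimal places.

Σ times = 19.7. Posterior: Gamma(shape = 5.6+6 = 11.6, rate = 1.5+19.7 = 21.2).
Mode = (α−1)/β = 10.6/21.2 = 0.500.
Mean = α/β = 11.6/21.2 = 0.547.

MAP = 0.500; posterior mean = 0.547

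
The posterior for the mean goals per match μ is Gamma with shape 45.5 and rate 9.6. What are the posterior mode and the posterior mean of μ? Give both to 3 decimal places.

MAP: 4.635. Posterior mean: 4.740.

Mode = (α−1)/β = 44.5/9.6 = 4.635.
Mean = α/β = 45.5/9.6 = 4.740.
Right-skewed posterior ⇒ mode < mean.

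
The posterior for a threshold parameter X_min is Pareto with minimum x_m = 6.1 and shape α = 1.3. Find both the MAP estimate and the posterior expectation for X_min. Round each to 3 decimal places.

X_min_MAP = 6.100, E[X_min|data] = 26.433

The Pareto density is strictly decreasing on [x_m, ∞), so the mode is x_m = 6.100.
Mean = α·x_m/(α−1) = 1.3·6.1/0.3 = 26.433.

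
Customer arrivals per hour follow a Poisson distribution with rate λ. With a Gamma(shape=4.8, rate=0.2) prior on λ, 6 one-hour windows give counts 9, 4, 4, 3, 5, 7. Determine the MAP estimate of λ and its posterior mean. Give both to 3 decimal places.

Σ counts = 32. Posterior: Gamma(shape = 4.8+32 = 36.8, rate = 0.2+6 = 6.2).
Mode = (α−1)/β = 35.8/6.2 = 5.774.
Mean = α/β = 36.8/6.2 = 5.935.
Right-skewed posterior ⇒ mode < mean.

MAP = 5.774, posterior mean = 5.935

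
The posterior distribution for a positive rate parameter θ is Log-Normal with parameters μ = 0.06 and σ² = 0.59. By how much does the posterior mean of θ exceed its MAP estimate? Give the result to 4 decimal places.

Mode = exp(μ − σ²) = exp(-0.53) = 0.5886.
Mean = exp(μ + σ²/2) = exp(0.355) = 1.4262.
Difference = 1.4262 − 0.5886 = 0.8376.

0.8376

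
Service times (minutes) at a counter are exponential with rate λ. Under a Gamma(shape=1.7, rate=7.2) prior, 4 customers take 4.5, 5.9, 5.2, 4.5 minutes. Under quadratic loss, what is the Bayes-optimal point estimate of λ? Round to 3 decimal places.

Σ times = 20.1. Posterior: Gamma(shape = 1.7+4 = 5.7, rate = 7.2+20.1 = 27.3).
Mode = (α−1)/β = 4.7/27.3 = 0.172.
Mean = α/β = 5.7/27.3 = 0.209.
Quadratic loss ⇒ the optimal estimator is the posterior mean.

0.209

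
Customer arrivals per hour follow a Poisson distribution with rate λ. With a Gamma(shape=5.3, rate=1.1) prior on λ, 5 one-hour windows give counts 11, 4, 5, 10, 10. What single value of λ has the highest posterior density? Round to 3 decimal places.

7.262

Σ counts = 40. Posterior: Gamma(shape = 5.3+40 = 45.3, rate = 1.1+5 = 6.1).
Mode = (α−1)/β = 44.3/6.1 = 7.262.
Mean = α/β = 45.3/6.1 = 7.426.
This is the posterior mode — the MAP estimate.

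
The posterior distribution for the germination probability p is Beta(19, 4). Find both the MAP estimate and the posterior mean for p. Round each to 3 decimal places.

MAP: 0.857. Posterior mean: 0.826.

Mode = (19−1)/(19+4−2) = 18/21 = 0.857.
Mean = 19/(19+4) = 19/23 = 0.826.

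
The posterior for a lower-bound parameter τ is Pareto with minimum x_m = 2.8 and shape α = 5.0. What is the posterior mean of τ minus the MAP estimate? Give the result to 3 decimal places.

0.700

The Pareto density is strictly decreasing on [x_m, ∞), so the mode is x_m = 2.800.
Mean = α·x_m/(α−1) = 5.0·2.8/4.0 = 3.500.
Difference = 3.500 − 2.800 = 0.700.
The posterior is right-skewed, so the mean exceeds the mode.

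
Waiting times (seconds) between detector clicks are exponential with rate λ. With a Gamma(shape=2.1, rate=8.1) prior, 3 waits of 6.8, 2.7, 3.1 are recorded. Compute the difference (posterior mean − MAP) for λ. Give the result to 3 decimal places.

Σ times = 12.6. Posterior: Gamma(shape = 2.1+3 = 5.1, rate = 8.1+12.6 = 20.7).
Mode = (α−1)/β = 4.1/20.7 = 0.198.
Mean = α/β = 5.1/20.7 = 0.246.
Difference = 0.246 − 0.198 = 0.048.

0.048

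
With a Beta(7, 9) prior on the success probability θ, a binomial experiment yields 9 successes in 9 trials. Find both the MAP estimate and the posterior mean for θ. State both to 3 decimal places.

θ_MAP = 0.652, E[θ|data] = 0.640

Posterior: Beta(7+9, 9+0) = Beta(16, 9).
Mode = (16−1)/(16+9−2) = 15/23 = 0.652.
Mean = 16/(16+9) = 16/25 = 0.640.
The mean is pulled below the mode by the posterior's left skew.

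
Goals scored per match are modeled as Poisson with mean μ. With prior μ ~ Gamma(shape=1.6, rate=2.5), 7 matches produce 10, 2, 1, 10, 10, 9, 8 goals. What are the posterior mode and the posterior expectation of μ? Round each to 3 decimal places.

Σ counts = 50. Posterior: Gamma(shape = 1.6+50 = 51.6, rate = 2.5+7 = 9.5).
Mode = (α−1)/β = 50.6/9.5 = 5.326.
Mean = α/β = 51.6/9.5 = 5.432.

MAP = 5.326, posterior mean = 5.432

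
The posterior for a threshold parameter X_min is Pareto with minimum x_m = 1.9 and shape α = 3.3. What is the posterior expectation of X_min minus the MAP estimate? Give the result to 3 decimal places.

The Pareto density is strictly decreasing on [x_m, ∞), so the mode is x_m = 1.900.
Mean = α·x_m/(α−1) = 3.3·1.9/2.3 = 2.726.
Difference = 2.726 − 1.900 = 0.826.

0.826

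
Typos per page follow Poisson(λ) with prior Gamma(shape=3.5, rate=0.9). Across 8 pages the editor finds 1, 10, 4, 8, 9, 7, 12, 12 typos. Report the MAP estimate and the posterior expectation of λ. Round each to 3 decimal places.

Σ counts = 63. Posterior: Gamma(shape = 3.5+63 = 66.5, rate = 0.9+8 = 8.9).
Mode = (α−1)/β = 65.5/8.9 = 7.360.
Mean = α/β = 66.5/8.9 = 7.472.
Mean > mode: the posterior has a right tail.

MAP = 7.360; posterior mean = 7.472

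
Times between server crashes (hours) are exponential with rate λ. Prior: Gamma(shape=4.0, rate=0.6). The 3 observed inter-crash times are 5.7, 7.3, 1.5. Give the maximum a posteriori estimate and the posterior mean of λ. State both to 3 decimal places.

Σ times = 14.5. Posterior: Gamma(shape = 4.0+3 = 7.0, rate = 0.6+14.5 = 15.1).
Mode = (α−1)/β = 6.0/15.1 = 0.397.
Mean = α/β = 7.0/15.1 = 0.464.
The posterior is right-skewed, so the mean exceeds the mode.

maximum a posteriori estimate = 0.397, posterior mean = 0.464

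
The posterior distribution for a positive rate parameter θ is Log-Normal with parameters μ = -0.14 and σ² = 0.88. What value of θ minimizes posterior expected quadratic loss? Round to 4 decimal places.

Mode = exp(μ − σ²) = exp(-1.02) = 0.3606.
Mean = exp(μ + σ²/2) = exp(0.300) = 1.3499.
Quadratic loss ⇒ the optimal estimator is the posterior mean.

1.3499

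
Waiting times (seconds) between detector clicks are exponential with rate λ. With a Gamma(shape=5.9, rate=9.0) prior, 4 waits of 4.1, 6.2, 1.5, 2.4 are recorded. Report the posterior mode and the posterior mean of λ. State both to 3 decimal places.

Σ times = 14.2. Posterior: Gamma(shape = 5.9+4 = 9.9, rate = 9.0+14.2 = 23.2).
Mode = (α−1)/β = 8.9/23.2 = 0.384.
Mean = α/β = 9.9/23.2 = 0.427.
The posterior is right-skewed, so the mean exceeds the mode.

MAP = 0.384; posterior mean = 0.427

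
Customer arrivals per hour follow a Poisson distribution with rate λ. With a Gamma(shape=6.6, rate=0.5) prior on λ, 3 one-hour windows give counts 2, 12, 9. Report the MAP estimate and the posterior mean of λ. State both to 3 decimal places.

Σ counts = 23. Posterior: Gamma(shape = 6.6+23 = 29.6, rate = 0.5+3 = 3.5).
Mode = (α−1)/β = 28.6/3.5 = 8.171.
Mean = α/β = 29.6/3.5 = 8.457.

λ_MAP = 8.171, E[λ|data] = 8.457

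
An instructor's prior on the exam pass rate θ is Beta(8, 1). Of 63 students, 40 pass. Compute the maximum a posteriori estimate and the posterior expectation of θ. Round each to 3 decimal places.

MAP = 0.671; posterior mean = 0.667

Posterior: Beta(8+40, 1+23) = Beta(48, 24).
Mode = (48−1)/(48+24−2) = 47/70 = 0.671.
Mean = 48/(48+24) = 48/72 = 0.667.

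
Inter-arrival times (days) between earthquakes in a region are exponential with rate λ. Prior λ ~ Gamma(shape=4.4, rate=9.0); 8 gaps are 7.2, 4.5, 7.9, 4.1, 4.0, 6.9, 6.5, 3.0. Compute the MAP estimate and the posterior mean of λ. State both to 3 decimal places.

Σ times = 44.1. Posterior: Gamma(shape = 4.4+8 = 12.4, rate = 9.0+44.1 = 53.1).
Mode = (α−1)/β = 11.4/53.1 = 0.215.
Mean = α/β = 12.4/53.1 = 0.234.

MAP = 0.215; posterior mean = 0.234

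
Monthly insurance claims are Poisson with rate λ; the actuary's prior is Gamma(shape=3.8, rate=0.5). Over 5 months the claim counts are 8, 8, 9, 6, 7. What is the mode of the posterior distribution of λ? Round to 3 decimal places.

Σ counts = 38. Posterior: Gamma(shape = 3.8+38 = 41.8, rate = 0.5+5 = 5.5).
Mode = (α−1)/β = 40.8/5.5 = 7.418.
Mean = α/β = 41.8/5.5 = 7.600.
This is the posterior mode — the MAP estimate.

7.418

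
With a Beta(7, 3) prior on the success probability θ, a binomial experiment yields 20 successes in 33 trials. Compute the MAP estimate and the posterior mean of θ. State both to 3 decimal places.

Posterior: Beta(7+20, 3+13) = Beta(27, 16).
Mode = (27−1)/(27+16−2) = 26/41 = 0.634.
Mean = 27/(27+16) = 27/43 = 0.628.

MAP estimate = 0.634, posterior mean = 0.628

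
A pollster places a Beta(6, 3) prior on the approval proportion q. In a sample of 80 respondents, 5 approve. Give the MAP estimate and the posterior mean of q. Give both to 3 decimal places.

MAP: 0.115. Posterior mean: 0.124.

Posterior: Beta(6+5, 3+75) = Beta(11, 78).
Mode = (11−1)/(11+78−2) = 10/87 = 0.115.
Mean = 11/(11+78) = 11/89 = 0.124.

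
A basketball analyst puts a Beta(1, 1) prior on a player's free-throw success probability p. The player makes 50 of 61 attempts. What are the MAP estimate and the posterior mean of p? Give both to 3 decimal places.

Posterior: Beta(1+50, 1+11) = Beta(51, 12).
Mode = (51−1)/(51+12−2) = 50/61 = 0.820.
Mean = 51/(51+12) = 51/63 = 0.810.
The mean is pulled below the mode by the posterior's left skew.

MAP estimate = 0.820, posterior mean = 0.810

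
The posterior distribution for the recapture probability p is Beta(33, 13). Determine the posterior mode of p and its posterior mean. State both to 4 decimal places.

MAP = 0.7273; posterior mean = 0.7174

Mode = (33−1)/(33+13−2) = 32/44 = 0.7273.
Mean = 33/(33+13) = 33/46 = 0.7174.
The mean is pulled below the mode by the posterior's left skew.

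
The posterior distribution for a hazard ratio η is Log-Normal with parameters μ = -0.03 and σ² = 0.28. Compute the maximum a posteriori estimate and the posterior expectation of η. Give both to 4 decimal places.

Mode = exp(μ − σ²) = exp(-0.31) = 0.7334.
Mean = exp(μ + σ²/2) = exp(0.110) = 1.1163.

MAP = 0.7334, posterior mean = 1.1163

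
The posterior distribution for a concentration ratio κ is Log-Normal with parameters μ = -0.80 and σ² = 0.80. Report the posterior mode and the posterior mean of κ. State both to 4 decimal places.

MAP = 0.2019, posterior mean = 0.6703

Mode = exp(μ − σ²) = exp(-1.60) = 0.2019.
Mean = exp(μ + σ²/2) = exp(-0.400) = 0.6703.
Mean > mode: the posterior has a right tail.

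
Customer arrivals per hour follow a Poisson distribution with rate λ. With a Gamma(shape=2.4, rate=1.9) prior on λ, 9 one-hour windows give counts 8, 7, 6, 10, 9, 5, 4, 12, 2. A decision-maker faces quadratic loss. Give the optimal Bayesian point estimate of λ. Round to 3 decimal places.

Σ counts = 63. Posterior: Gamma(shape = 2.4+63 = 65.4, rate = 1.9+9 = 10.9).
Mode = (α−1)/β = 64.4/10.9 = 5.908.
Mean = α/β = 65.4/10.9 = 6.000.
Quadratic loss ⇒ the optimal estimator is the posterior mean.

6.000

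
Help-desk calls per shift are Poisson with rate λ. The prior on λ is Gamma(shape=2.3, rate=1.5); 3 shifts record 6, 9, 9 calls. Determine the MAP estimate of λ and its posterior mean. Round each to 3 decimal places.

MAP: 5.622. Posterior mean: 5.844.

Σ counts = 24. Posterior: Gamma(shape = 2.3+24 = 26.3, rate = 1.5+3 = 4.5).
Mode = (α−1)/β = 25.3/4.5 = 5.622.
Mean = α/β = 26.3/4.5 = 5.844.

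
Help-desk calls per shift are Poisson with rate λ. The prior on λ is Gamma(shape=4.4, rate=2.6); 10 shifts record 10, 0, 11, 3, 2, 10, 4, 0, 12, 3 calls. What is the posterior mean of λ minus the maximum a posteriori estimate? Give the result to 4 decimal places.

Σ counts = 55. Posterior: Gamma(shape = 4.4+55 = 59.4, rate = 2.6+10 = 12.6).
Mode = (α−1)/β = 58.4/12.6 = 4.6349.
Mean = α/β = 59.4/12.6 = 4.7143.
Difference = 4.7143 − 4.6349 = 0.0794.

0.0794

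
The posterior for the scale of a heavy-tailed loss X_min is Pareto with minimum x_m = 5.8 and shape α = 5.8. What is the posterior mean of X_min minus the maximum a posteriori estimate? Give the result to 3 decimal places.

The Pareto density is strictly decreasing on [x_m, ∞), so the mode is x_m = 5.800.
Mean = α·x_m/(α−1) = 5.8·5.8/4.8 = 7.008.
Difference = 7.008 − 5.800 = 1.208.
Mean > mode: the posterior has a right tail.

1.208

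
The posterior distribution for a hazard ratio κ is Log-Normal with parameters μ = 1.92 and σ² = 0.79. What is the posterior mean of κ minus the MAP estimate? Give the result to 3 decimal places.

7.029

Mode = exp(μ − σ²) = exp(1.13) = 3.096.
Mean = exp(μ + σ²/2) = exp(2.315) = 10.125.
Difference = 10.125 − 3.096 = 7.029.
The posterior is right-skewed, so the mean exceeds the mode.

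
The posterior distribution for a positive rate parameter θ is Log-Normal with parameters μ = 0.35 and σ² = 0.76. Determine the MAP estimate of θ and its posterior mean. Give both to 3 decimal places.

Mode = exp(μ − σ²) = exp(-0.41) = 0.664.
Mean = exp(μ + σ²/2) = exp(0.730) = 2.075.

MAP estimate = 0.664, posterior mean = 2.075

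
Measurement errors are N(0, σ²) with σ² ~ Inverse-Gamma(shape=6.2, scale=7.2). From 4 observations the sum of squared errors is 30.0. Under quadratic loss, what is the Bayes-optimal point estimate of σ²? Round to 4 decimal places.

Posterior: Inverse-Gamma(shape = 6.2+4/2 = 8.2, scale = 7.2+30.0/2 = 22.2).
Mode = β/(α+1) = 22.2/9.2 = 2.4130.
Mean = β/(α−1) = 22.2/7.2 = 3.0833.
Quadratic loss ⇒ the optimal estimator is the posterior mean.

3.0833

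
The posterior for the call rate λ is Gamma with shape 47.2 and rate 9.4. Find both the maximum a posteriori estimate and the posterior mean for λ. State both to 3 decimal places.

MAP = 4.915, posterior mean = 5.021

Mode = (α−1)/β = 46.2/9.4 = 4.915.
Mean = α/β = 47.2/9.4 = 5.021.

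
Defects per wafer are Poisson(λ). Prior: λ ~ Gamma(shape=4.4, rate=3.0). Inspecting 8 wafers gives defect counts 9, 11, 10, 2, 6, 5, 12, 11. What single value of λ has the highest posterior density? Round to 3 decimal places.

6.309

Σ counts = 66. Posterior: Gamma(shape = 4.4+66 = 70.4, rate = 3.0+8 = 11.0).
Mode = (α−1)/β = 69.4/11.0 = 6.309.
Mean = α/β = 70.4/11.0 = 6.400.
This is the posterior mode — the MAP estimate.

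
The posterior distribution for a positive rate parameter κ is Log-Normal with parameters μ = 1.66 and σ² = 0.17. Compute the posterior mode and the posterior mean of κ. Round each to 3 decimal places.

MAP = 4.437; posterior mean = 5.726

Mode = exp(μ − σ²) = exp(1.49) = 4.437.
Mean = exp(μ + σ²/2) = exp(1.745) = 5.726.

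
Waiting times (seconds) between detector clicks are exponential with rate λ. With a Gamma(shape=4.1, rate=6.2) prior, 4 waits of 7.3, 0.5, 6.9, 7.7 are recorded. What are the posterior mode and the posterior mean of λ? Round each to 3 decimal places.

Σ times = 22.4. Posterior: Gamma(shape = 4.1+4 = 8.1, rate = 6.2+22.4 = 28.6).
Mode = (α−1)/β = 7.1/28.6 = 0.248.
Mean = α/β = 8.1/28.6 = 0.283.
Mean > mode: the posterior has a right tail.

MAP: 0.248. Posterior mean: 0.283.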